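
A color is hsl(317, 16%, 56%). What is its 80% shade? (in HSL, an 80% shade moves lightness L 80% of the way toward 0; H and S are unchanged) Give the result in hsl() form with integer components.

hsl(317, 16%, 11%)

L moves 80% from 56 toward 0: 56 − 44.8 = 11.2 → 11.
H and S are unchanged.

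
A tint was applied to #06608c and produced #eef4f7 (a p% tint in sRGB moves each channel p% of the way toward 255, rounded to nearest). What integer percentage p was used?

93%

#06608c is rgb(6, 96, 140); #eef4f7 is rgb(238, 244, 247).
On the R channel (widest range): 238 ≈ 6 + (p/100)(255 − 6), so p ≈ 100×(238 − 6)/(255 − 6) = 23200/249 = 93.17.
p = 93 reproduces all three channels after rounding.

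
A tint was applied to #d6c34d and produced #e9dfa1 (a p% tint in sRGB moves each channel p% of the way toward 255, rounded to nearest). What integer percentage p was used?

47%

#d6c34d is rgb(214, 195, 77); #e9dfa1 is rgb(233, 223, 161).
On the B channel (widest range): 161 ≈ 77 + (p/100)(255 − 77), so p ≈ 100×(161 − 77)/(255 − 77) = 8400/178 = 47.19.
p = 47 reproduces all three channels after rounding.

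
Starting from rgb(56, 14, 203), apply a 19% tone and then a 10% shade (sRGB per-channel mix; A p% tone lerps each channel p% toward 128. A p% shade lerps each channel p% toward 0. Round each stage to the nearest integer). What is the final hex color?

A 19% tone moves each channel 19% toward 128:
  R: 56 + 0.19×(128−56) = 56 + 13.68 = 69.68 → 70
  G: 14 + 0.19×(128−14) = 14 + 21.66 = 35.66 → 36
  B: 203 + 0.19×(128−203) = 203 − 14.25 = 188.75 → 189
After the tone: rgb(70, 36, 189) = #4624BD.
A 10% shade moves each channel 10% toward 0:
  R: 70 − 7 = 63 → 63
  G: 36 − 3.6 = 32.4 → 32
  B: 189 + 0.1×(0−189) = 189 − 18.9 = 170.1 → 170
rgb(63, 32, 170) = #3F20AA.

#3F20AA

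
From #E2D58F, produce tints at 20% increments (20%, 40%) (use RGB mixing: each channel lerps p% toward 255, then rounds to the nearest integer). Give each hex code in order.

#E2D58F is rgb(226, 213, 143).
20%: (226 + 5.8 = 231.8→232, 213 + 8.4 = 221.4→221, 143 + 22.4 = 165.4→165) → #E8DDA5
40%: (226 + 11.6 = 237.6→238, 213 + 16.8 = 229.8→230, 143 + 44.8 = 187.8→188) → #EEE6BC

#E8DDA5, #EEE6BC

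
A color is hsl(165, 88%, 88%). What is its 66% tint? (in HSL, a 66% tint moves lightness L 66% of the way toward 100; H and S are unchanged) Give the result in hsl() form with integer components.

L moves 66% from 88 toward 100: 88 + 7.92 = 95.92 → 96.
H and S are unchanged.

hsl(165, 88%, 96%)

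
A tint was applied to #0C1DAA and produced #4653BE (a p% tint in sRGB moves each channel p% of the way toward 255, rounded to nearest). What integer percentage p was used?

#0C1DAA is rgb(12, 29, 170); #4653BE is rgb(70, 83, 190).
On the R channel (widest range): 70 ≈ 12 + (p/100)(255 − 12), so p ≈ 100×(70 − 12)/(255 − 12) = 5800/243 = 23.87.
p = 24 reproduces all three channels after rounding.

24%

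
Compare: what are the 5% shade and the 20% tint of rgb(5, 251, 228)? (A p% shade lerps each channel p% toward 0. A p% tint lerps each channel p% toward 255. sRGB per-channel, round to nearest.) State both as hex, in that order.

#05eed9, #37fce9

5% shade:
  R: 5 + 0.05×(0−5) = 5 − 0.25 = 4.75 → 5
  G: 251 − 12.55 = 238.45 → 238
  B: 228 + 0.05×(0−228) = 228 − 11.4 = 216.6 → 217
  → #05eed9
20% tint:
  R: 5 + 50 = 55 → 55
  G: 251 + 0.8 = 251.8 → 252
  B: 228 + 0.2×(255−228) = 228 + 5.4 = 233.4 → 233
  → #37fce9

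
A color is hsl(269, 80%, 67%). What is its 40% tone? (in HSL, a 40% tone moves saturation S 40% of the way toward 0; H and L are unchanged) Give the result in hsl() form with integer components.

hsl(269, 48%, 67%)

S moves 40% from 80 toward 0: 80 − 32 = 48 → 48.
H and L are unchanged.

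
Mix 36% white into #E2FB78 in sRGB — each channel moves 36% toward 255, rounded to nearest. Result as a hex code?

#E2FB78 is rgb(226, 251, 120).
A 36% tint moves each channel 36% toward 255:
  R: 226 + 10.44 = 236.44 → 236
  G: 251 + 0.36×(255−251) = 251 + 1.44 = 252.44 → 252
  B: 120 + 0.36×(255−120) = 120 + 48.6 = 168.6 → 169
rgb(236, 252, 169) = #ECFCA9.

#ECFCA9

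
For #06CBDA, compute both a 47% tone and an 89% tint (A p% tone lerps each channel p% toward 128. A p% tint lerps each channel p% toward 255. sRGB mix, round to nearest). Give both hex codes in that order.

#06CBDA is rgb(6, 203, 218).
47% tone:
  R: 6 + 0.47×(128−6) = 6 + 57.34 = 63.34 → 63
  G: 203 + 0.47×(128−203) = 203 − 35.25 = 167.75 → 168
  B: 218 − 42.3 = 175.7 → 176
  → #3FA8B0
89% tint:
  R: 6 + 0.89×(255−6) = 6 + 221.61 = 227.61 → 228
  G: 203 + 0.89×(255−203) = 203 + 46.28 = 249.28 → 249
  B: 218 + 0.89×(255−218) = 218 + 32.93 = 250.93 → 251
  → #E4F9FB

#3FA8B0, #E4F9FB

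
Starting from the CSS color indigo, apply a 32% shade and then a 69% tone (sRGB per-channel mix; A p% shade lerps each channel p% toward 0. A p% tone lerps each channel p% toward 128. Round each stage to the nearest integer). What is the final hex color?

#685874

CSS indigo is rgb(75, 0, 130).
Per channel, c → c + 0.32(0 − c):
  R: 75 − 24 = 51 → 51
  G: 0 + 0.32×(0−0) = 0 + 0 = 0 → 0
  B: 130 + 0.32×(0−130) = 130 − 41.6 = 88.4 → 88
After the shade: rgb(51, 0, 88) = #330058.
A 69% tone moves each channel 69% toward 128:
  R: 51 + 53.13 = 104.13 → 104
  G: 0 + 88.32 = 88.32 → 88
  B: 88 + 0.69×(128−88) = 88 + 27.6 = 115.6 → 116
rgb(104, 88, 116) = #685874.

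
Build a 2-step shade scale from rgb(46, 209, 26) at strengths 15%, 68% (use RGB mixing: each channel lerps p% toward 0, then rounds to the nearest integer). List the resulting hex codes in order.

15%: (46 − 6.9 = 39.1→39, 209 − 31.35 = 177.65→178, 26 − 3.9 = 22.1→22) → #27b216
68%: (46 − 31.28 = 14.72→15, 209 − 142.12 = 66.88→67, 26 − 17.68 = 8.32→8) → #0f4308

#27b216, #0f4308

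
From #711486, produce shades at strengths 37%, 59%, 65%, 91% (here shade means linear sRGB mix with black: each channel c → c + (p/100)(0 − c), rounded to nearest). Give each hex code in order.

#711486 is rgb(113, 20, 134).
37%: (113 − 41.81 = 71.19→71, 20 − 7.4 = 12.6→13, 134 − 49.58 = 84.42→84) → #470D54
59%: (113 − 66.67 = 46.33→46, 20 − 11.8 = 8.2→8, 134 − 79.06 = 54.94→55) → #2E0837
65%: (113 − 73.45 = 39.55→40, 20 − 13 = 7→7, 134 − 87.1 = 46.9→47) → #28072F
91%: (113 − 102.83 = 10.17→10, 20 − 18.2 = 1.8→2, 134 − 121.94 = 12.06→12) → #0A020C

#470D54, #2E0837, #28072F, #0A020C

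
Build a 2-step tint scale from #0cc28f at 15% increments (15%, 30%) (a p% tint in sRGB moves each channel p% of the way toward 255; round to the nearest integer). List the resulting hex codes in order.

#0cc28f is rgb(12, 194, 143).
15%: (12 + 36.45 = 48.45→48, 194 + 9.15 = 203.15→203, 143 + 16.8 = 159.8→160) → #30cba0
30%: (12 + 72.9 = 84.9→85, 194 + 18.3 = 212.3→212, 143 + 33.6 = 176.6→177) → #55d4b1

#30cba0, #55d4b1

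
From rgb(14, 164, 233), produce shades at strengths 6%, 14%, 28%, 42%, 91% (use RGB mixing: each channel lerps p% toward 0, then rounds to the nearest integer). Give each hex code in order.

#0D9ADB, #0C8DC8, #0A76A8, #085F87, #010F15

6%: (14 − 0.84 = 13.16→13, 164 − 9.84 = 154.16→154, 233 − 13.98 = 219.02→219) → #0D9ADB
14%: (14 − 1.96 = 12.04→12, 164 − 22.96 = 141.04→141, 233 − 32.62 = 200.38→200) → #0C8DC8
28%: (14 − 3.92 = 10.08→10, 164 − 45.92 = 118.08→118, 233 − 65.24 = 167.76→168) → #0A76A8
42%: (14 − 5.88 = 8.12→8, 164 − 68.88 = 95.12→95, 233 − 97.86 = 135.14→135) → #085F87
91%: (14 − 12.74 = 1.26→1, 164 − 149.24 = 14.76→15, 233 − 212.03 = 20.97→21) → #010F15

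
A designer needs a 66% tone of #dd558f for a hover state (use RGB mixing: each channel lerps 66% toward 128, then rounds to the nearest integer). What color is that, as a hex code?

#dd558f is rgb(221, 85, 143).
A 66% tone moves each channel 66% toward 128:
  R: 221 + 0.66×(128−221) = 221 − 61.38 = 159.62 → 160
  G: 85 + 28.38 = 113.38 → 113
  B: 143 − 9.9 = 133.1 → 133
rgb(160, 113, 133) = #a07185.

#a07185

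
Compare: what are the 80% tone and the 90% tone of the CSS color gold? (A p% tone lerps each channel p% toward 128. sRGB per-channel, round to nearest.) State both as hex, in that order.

#999166, #8D8973

CSS gold is rgb(255, 215, 0).
80% tone:
  R: 255 + 0.8×(128−255) = 255 − 101.6 = 153.4 → 153
  G: 215 + 0.8×(128−215) = 215 − 69.6 = 145.4 → 145
  B: 0 + 102.4 = 102.4 → 102
  → #999166
90% tone:
  R: 255 − 114.3 = 140.7 → 141
  G: 215 − 78.3 = 136.7 → 137
  B: 0 + 0.9×(128−0) = 0 + 115.2 = 115.2 → 115
  → #8D8973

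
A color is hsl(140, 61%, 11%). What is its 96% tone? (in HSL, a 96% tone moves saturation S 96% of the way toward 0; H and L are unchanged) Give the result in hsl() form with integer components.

S moves 96% from 61 toward 0: 61 − 58.56 = 2.44 → 2.
H and L are unchanged.

hsl(140, 2%, 11%)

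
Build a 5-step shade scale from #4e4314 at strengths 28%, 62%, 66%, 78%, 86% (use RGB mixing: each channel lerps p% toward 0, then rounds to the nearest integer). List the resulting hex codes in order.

#4e4314 is rgb(78, 67, 20).
28%: (78 − 21.84 = 56.16→56, 67 − 18.76 = 48.24→48, 20 − 5.6 = 14.4→14) → #38300e
62%: (78 − 48.36 = 29.64→30, 67 − 41.54 = 25.46→25, 20 − 12.4 = 7.6→8) → #1e1908
66%: (78 − 51.48 = 26.52→27, 67 − 44.22 = 22.78→23, 20 − 13.2 = 6.8→7) → #1b1707
78%: (78 − 60.84 = 17.16→17, 67 − 52.26 = 14.74→15, 20 − 15.6 = 4.4→4) → #110f04
86%: (78 − 67.08 = 10.92→11, 67 − 57.62 = 9.38→9, 20 − 17.2 = 2.8→3) → #0b0903

#38300e, #1e1908, #1b1707, #110f04, #0b0903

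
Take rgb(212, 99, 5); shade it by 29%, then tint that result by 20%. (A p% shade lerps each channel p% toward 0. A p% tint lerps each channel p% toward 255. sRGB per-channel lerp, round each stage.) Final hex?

Per channel, c → c + 0.29(0 − c):
  R: 212 + 0.29×(0−212) = 212 − 61.48 = 150.52 → 151
  G: 99 + 0.29×(0−99) = 99 − 28.71 = 70.29 → 70
  B: 5 − 1.45 = 3.55 → 4
After the shade: rgb(151, 70, 4) = #974604.
Lerp each channel 20% toward 255:
  R: 151 + 0.2×(255−151) = 151 + 20.8 = 171.8 → 172
  G: 70 + 37 = 107 → 107
  B: 4 + 0.2×(255−4) = 4 + 50.2 = 54.2 → 54
rgb(172, 107, 54) = #AC6B36.

#AC6B36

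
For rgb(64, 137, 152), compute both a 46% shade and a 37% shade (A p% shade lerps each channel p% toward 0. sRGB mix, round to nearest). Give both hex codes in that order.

#234a52, #285660

46% shade:
  R: 64 + 0.46×(0−64) = 64 − 29.44 = 34.56 → 35
  G: 137 + 0.46×(0−137) = 137 − 63.02 = 73.98 → 74
  B: 152 + 0.46×(0−152) = 152 − 69.92 = 82.08 → 82
  → #234a52
37% shade:
  R: 64 + 0.37×(0−64) = 64 − 23.68 = 40.32 → 40
  G: 137 + 0.37×(0−137) = 137 − 50.69 = 86.31 → 86
  B: 152 − 56.24 = 95.76 → 96
  → #285660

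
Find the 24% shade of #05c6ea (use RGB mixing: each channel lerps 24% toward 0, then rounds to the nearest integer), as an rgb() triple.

#05c6ea is rgb(5, 198, 234).
A 24% shade moves each channel 24% toward 0:
  R: 5 − 1.2 = 3.8 → 4
  G: 198 − 47.52 = 150.48 → 150
  B: 234 − 56.16 = 177.84 → 178

rgb(4, 150, 178)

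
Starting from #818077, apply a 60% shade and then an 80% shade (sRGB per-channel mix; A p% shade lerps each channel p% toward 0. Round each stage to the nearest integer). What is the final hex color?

#818077 is rgb(129, 128, 119).
Lerp each channel 60% toward 0:
  R: 129 + 0.6×(0−129) = 129 − 77.4 = 51.6 → 52
  G: 128 + 0.6×(0−128) = 128 − 76.8 = 51.2 → 51
  B: 119 + 0.6×(0−119) = 119 − 71.4 = 47.6 → 48
After the shade: rgb(52, 51, 48) = #343330.
An 80% shade moves each channel 80% toward 0:
  R: 52 + 0.8×(0−52) = 52 − 41.6 = 10.4 → 10
  G: 51 + 0.8×(0−51) = 51 − 40.8 = 10.2 → 10
  B: 48 − 38.4 = 9.6 → 10
rgb(10, 10, 10) = #0a0a0a.

#0a0a0a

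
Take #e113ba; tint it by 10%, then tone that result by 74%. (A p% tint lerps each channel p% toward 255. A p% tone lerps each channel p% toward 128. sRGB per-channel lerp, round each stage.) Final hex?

#e113ba is rgb(225, 19, 186).
Per channel, c → c + 0.1(255 − c):
  R: 225 + 0.1×(255−225) = 225 + 3 = 228 → 228
  G: 19 + 0.1×(255−19) = 19 + 23.6 = 42.6 → 43
  B: 186 + 0.1×(255−186) = 186 + 6.9 = 192.9 → 193
After the tint: rgb(228, 43, 193) = #e42bc1.
Per channel, c → c + 0.74(128 − c):
  R: 228 − 74 = 154 → 154
  G: 43 + 62.9 = 105.9 → 106
  B: 193 − 48.1 = 144.9 → 145
rgb(154, 106, 145) = #9a6a91.

#9a6a91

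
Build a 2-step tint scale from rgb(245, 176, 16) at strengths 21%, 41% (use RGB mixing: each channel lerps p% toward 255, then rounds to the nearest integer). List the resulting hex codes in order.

#F7C142, #F9D072

21%: (245 + 2.1 = 247.1→247, 176 + 16.59 = 192.59→193, 16 + 50.19 = 66.19→66) → #F7C142
41%: (245 + 4.1 = 249.1→249, 176 + 32.39 = 208.39→208, 16 + 97.99 = 113.99→114) → #F9D072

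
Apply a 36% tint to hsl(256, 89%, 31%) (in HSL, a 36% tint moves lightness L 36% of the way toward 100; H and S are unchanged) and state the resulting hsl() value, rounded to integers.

L moves 36% from 31 toward 100: 31 + 24.84 = 55.84 → 56.
H and S are unchanged.

hsl(256, 89%, 56%)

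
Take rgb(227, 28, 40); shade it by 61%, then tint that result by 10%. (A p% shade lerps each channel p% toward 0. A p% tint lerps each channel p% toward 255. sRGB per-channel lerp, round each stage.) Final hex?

A 61% shade moves each channel 61% toward 0:
  R: 227 + 0.61×(0−227) = 227 − 138.47 = 88.53 → 89
  G: 28 − 17.08 = 10.92 → 11
  B: 40 − 24.4 = 15.6 → 16
After the shade: rgb(89, 11, 16) = #590B10.
A 10% tint moves each channel 10% toward 255:
  R: 89 + 0.1×(255−89) = 89 + 16.6 = 105.6 → 106
  G: 11 + 0.1×(255−11) = 11 + 24.4 = 35.4 → 35
  B: 16 + 0.1×(255−16) = 16 + 23.9 = 39.9 → 40
rgb(106, 35, 40) = #6A2328.

#6A2328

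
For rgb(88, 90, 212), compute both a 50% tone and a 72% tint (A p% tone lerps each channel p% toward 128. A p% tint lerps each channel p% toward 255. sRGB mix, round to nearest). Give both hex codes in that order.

#6C6DAA, #D0D1F3

50% tone:
  R: 88 + 0.5×(128−88) = 88 + 20 = 108 → 108
  G: 90 + 19 = 109 → 109
  B: 212 − 42 = 170 → 170
  → #6C6DAA
72% tint:
  R: 88 + 0.72×(255−88) = 88 + 120.24 = 208.24 → 208
  G: 90 + 118.8 = 208.8 → 209
  B: 212 + 30.96 = 242.96 → 243
  → #D0D1F3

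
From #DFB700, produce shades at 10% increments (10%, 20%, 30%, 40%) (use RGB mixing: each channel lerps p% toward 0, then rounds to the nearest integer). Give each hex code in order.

#C9A500, #B29200, #9C8000, #866E00

#DFB700 is rgb(223, 183, 0).
10%: (223 − 22.3 = 200.7→201, 183 − 18.3 = 164.7→165, 0→0) → #C9A500
20%: (223 − 44.6 = 178.4→178, 183 − 36.6 = 146.4→146, 0→0) → #B29200
30%: (223 − 66.9 = 156.1→156, 183 − 54.9 = 128.1→128, 0→0) → #9C8000
40%: (223 − 89.2 = 133.8→134, 183 − 73.2 = 109.8→110, 0→0) → #866E00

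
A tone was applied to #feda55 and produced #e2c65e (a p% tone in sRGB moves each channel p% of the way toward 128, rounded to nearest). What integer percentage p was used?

22%

#feda55 is rgb(254, 218, 85); #e2c65e is rgb(226, 198, 94).
On the R channel (widest range): 226 ≈ 254 + (p/100)(128 − 254), so p ≈ 100×(226 − 254)/(128 − 254) = -2800/-126 = 22.22.
p = 22 reproduces all three channels after rounding.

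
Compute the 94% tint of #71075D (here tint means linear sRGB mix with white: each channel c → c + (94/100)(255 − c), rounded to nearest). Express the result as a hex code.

#71075D is rgb(113, 7, 93).
Lerp each channel 94% toward 255:
  R: 113 + 0.94×(255−113) = 113 + 133.48 = 246.48 → 246
  G: 7 + 0.94×(255−7) = 7 + 233.12 = 240.12 → 240
  B: 93 + 152.28 = 245.28 → 245
rgb(246, 240, 245) = #F6F0F5.

#F6F0F5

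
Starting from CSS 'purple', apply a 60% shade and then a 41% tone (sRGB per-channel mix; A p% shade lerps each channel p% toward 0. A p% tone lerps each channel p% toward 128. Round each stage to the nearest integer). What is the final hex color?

#533453

CSS purple is rgb(128, 0, 128).
Per channel, c → c + 0.6(0 − c):
  R: 128 + 0.6×(0−128) = 128 − 76.8 = 51.2 → 51
  G: 0 + 0.6×(0−0) = 0 + 0 = 0 → 0
  B: 128 + 0.6×(0−128) = 128 − 76.8 = 51.2 → 51
After the shade: rgb(51, 0, 51) = #330033.
Lerp each channel 41% toward 128:
  R: 51 + 0.41×(128−51) = 51 + 31.57 = 82.57 → 83
  G: 0 + 0.41×(128−0) = 0 + 52.48 = 52.48 → 52
  B: 51 + 0.41×(128−51) = 51 + 31.57 = 82.57 → 83
rgb(83, 52, 83) = #533453.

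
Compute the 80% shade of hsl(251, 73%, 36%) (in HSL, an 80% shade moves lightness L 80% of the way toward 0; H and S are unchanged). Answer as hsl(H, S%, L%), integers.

hsl(251, 73%, 7%)

L moves 80% from 36 toward 0: 36 − 28.8 = 7.2 → 7.
H and S are unchanged.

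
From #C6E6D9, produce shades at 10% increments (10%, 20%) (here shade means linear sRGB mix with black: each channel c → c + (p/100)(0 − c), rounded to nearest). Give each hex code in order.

#B2CFC3, #9EB8AE

#C6E6D9 is rgb(198, 230, 217).
10%: (198 − 19.8 = 178.2→178, 230 − 23 = 207→207, 217 − 21.7 = 195.3→195) → #B2CFC3
20%: (198 − 39.6 = 158.4→158, 230 − 46 = 184→184, 217 − 43.4 = 173.6→174) → #9EB8AE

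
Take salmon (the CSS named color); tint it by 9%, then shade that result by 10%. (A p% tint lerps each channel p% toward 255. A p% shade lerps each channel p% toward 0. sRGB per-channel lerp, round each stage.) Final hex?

#E17D72

CSS salmon is rgb(250, 128, 114).
Lerp each channel 9% toward 255:
  R: 250 + 0.09×(255−250) = 250 + 0.45 = 250.45 → 250
  G: 128 + 0.09×(255−128) = 128 + 11.43 = 139.43 → 139
  B: 114 + 0.09×(255−114) = 114 + 12.69 = 126.69 → 127
After the tint: rgb(250, 139, 127) = #FA8B7F.
Per channel, c → c + 0.1(0 − c):
  R: 250 + 0.1×(0−250) = 250 − 25 = 225 → 225
  G: 139 + 0.1×(0−139) = 139 − 13.9 = 125.1 → 125
  B: 127 + 0.1×(0−127) = 127 − 12.7 = 114.3 → 114
rgb(225, 125, 114) = #E17D72.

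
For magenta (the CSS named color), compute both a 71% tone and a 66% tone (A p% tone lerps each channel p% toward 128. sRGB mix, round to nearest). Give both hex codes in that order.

#A55BA5, #AB54AB

CSS magenta is rgb(255, 0, 255).
71% tone:
  R: 255 + 0.71×(128−255) = 255 − 90.17 = 164.83 → 165
  G: 0 + 0.71×(128−0) = 0 + 90.88 = 90.88 → 91
  B: 255 + 0.71×(128−255) = 255 − 90.17 = 164.83 → 165
  → #A55BA5
66% tone:
  R: 255 − 83.82 = 171.18 → 171
  G: 0 + 84.48 = 84.48 → 84
  B: 255 − 83.82 = 171.18 → 171
  → #AB54AB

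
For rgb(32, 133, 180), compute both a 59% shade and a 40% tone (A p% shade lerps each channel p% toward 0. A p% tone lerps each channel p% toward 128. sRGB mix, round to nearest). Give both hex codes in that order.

59% shade:
  R: 32 − 18.88 = 13.12 → 13
  G: 133 + 0.59×(0−133) = 133 − 78.47 = 54.53 → 55
  B: 180 − 106.2 = 73.8 → 74
  → #0D374A
40% tone:
  R: 32 + 38.4 = 70.4 → 70
  G: 133 + 0.4×(128−133) = 133 − 2 = 131 → 131
  B: 180 + 0.4×(128−180) = 180 − 20.8 = 159.2 → 159
  → #46839F

#0D374A, #46839F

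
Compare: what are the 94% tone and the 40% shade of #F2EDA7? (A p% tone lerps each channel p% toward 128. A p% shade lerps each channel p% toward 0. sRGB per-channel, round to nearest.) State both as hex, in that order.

#878782, #918E64

#F2EDA7 is rgb(242, 237, 167).
94% tone:
  R: 242 − 107.16 = 134.84 → 135
  G: 237 + 0.94×(128−237) = 237 − 102.46 = 134.54 → 135
  B: 167 + 0.94×(128−167) = 167 − 36.66 = 130.34 → 130
  → #878782
40% shade:
  R: 242 + 0.4×(0−242) = 242 − 96.8 = 145.2 → 145
  G: 237 + 0.4×(0−237) = 237 − 94.8 = 142.2 → 142
  B: 167 + 0.4×(0−167) = 167 − 66.8 = 100.2 → 100
  → #918E64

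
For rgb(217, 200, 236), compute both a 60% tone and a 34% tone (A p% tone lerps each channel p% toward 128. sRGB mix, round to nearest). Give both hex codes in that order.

60% tone:
  R: 217 − 53.4 = 163.6 → 164
  G: 200 + 0.6×(128−200) = 200 − 43.2 = 156.8 → 157
  B: 236 − 64.8 = 171.2 → 171
  → #A49DAB
34% tone:
  R: 217 + 0.34×(128−217) = 217 − 30.26 = 186.74 → 187
  G: 200 − 24.48 = 175.52 → 176
  B: 236 + 0.34×(128−236) = 236 − 36.72 = 199.28 → 199
  → #BBB0C7

#A49DAB, #BBB0C7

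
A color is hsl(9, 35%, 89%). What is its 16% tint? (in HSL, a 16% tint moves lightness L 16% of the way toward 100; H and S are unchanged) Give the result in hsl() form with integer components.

hsl(9, 35%, 91%)

L moves 16% from 89 toward 100: 89 + 1.76 = 90.76 → 91.
H and S are unchanged.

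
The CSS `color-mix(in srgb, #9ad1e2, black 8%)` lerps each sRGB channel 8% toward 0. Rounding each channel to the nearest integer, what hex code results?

#9ad1e2 is rgb(154, 209, 226).
Lerp each channel 8% toward 0:
  R: 154 + 0.08×(0−154) = 154 − 12.32 = 141.68 → 142
  G: 209 − 16.72 = 192.28 → 192
  B: 226 + 0.08×(0−226) = 226 − 18.08 = 207.92 → 208
rgb(142, 192, 208) = #8ec0d0.

#8ec0d0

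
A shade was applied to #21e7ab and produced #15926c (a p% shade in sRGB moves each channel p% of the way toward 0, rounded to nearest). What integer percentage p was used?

#21e7ab is rgb(33, 231, 171); #15926c is rgb(21, 146, 108).
On the G channel (widest range): 146 ≈ 231 + (p/100)(0 − 231), so p ≈ 100×(146 − 231)/(0 − 231) = -8500/-231 = 36.80.
p = 37 reproduces all three channels after rounding.

37%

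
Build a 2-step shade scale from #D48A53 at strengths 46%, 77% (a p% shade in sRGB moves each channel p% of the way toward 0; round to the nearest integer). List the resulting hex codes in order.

#D48A53 is rgb(212, 138, 83).
46%: (212 − 97.52 = 114.48→114, 138 − 63.48 = 74.52→75, 83 − 38.18 = 44.82→45) → #724B2D
77%: (212 − 163.24 = 48.76→49, 138 − 106.26 = 31.74→32, 83 − 63.91 = 19.09→19) → #312013

#724B2D, #312013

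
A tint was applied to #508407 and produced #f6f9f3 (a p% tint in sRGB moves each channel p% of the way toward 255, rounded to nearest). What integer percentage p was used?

95%

#508407 is rgb(80, 132, 7); #f6f9f3 is rgb(246, 249, 243).
On the B channel (widest range): 243 ≈ 7 + (p/100)(255 − 7), so p ≈ 100×(243 − 7)/(255 − 7) = 23600/248 = 95.16.
p = 95 reproduces all three channels after rounding.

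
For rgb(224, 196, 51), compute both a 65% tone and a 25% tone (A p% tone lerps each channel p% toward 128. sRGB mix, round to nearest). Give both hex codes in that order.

#A29865, #C8B346

65% tone:
  R: 224 − 62.4 = 161.6 → 162
  G: 196 + 0.65×(128−196) = 196 − 44.2 = 151.8 → 152
  B: 51 + 50.05 = 101.05 → 101
  → #A29865
25% tone:
  R: 224 + 0.25×(128−224) = 224 − 24 = 200 → 200
  G: 196 + 0.25×(128−196) = 196 − 17 = 179 → 179
  B: 51 + 0.25×(128−51) = 51 + 19.25 = 70.25 → 70
  → #C8B346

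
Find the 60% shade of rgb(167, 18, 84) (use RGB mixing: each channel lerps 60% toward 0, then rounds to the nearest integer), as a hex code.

A 60% shade moves each channel 60% toward 0:
  R: 167 + 0.6×(0−167) = 167 − 100.2 = 66.8 → 67
  G: 18 − 10.8 = 7.2 → 7
  B: 84 − 50.4 = 33.6 → 34
rgb(67, 7, 34) = #430722.

#430722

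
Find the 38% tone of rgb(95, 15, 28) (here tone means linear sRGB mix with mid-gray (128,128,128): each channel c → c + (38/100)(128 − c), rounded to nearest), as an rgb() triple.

A 38% tone moves each channel 38% toward 128:
  R: 95 + 0.38×(128−95) = 95 + 12.54 = 107.54 → 108
  G: 15 + 0.38×(128−15) = 15 + 42.94 = 57.94 → 58
  B: 28 + 0.38×(128−28) = 28 + 38 = 66 → 66

rgb(108, 58, 66)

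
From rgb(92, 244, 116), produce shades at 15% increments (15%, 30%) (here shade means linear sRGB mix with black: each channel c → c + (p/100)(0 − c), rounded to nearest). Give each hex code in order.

15%: (92 − 13.8 = 78.2→78, 244 − 36.6 = 207.4→207, 116 − 17.4 = 98.6→99) → #4ECF63
30%: (92 − 27.6 = 64.4→64, 244 − 73.2 = 170.8→171, 116 − 34.8 = 81.2→81) → #40AB51

#4ECF63, #40AB51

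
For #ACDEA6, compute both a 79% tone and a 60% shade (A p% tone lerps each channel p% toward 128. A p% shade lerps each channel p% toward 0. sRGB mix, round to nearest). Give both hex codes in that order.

#899488, #455942

#ACDEA6 is rgb(172, 222, 166).
79% tone:
  R: 172 + 0.79×(128−172) = 172 − 34.76 = 137.24 → 137
  G: 222 + 0.79×(128−222) = 222 − 74.26 = 147.74 → 148
  B: 166 − 30.02 = 135.98 → 136
  → #899488
60% shade:
  R: 172 + 0.6×(0−172) = 172 − 103.2 = 68.8 → 69
  G: 222 − 133.2 = 88.8 → 89
  B: 166 − 99.6 = 66.4 → 66
  → #455942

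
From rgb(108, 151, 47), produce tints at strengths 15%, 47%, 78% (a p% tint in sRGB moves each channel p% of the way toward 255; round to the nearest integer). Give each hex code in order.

#82A74E, #B1C891, #DFE8D1

15%: (108 + 22.05 = 130.05→130, 151 + 15.6 = 166.6→167, 47 + 31.2 = 78.2→78) → #82A74E
47%: (108 + 69.09 = 177.09→177, 151 + 48.88 = 199.88→200, 47 + 97.76 = 144.76→145) → #B1C891
78%: (108 + 114.66 = 222.66→223, 151 + 81.12 = 232.12→232, 47 + 162.24 = 209.24→209) → #DFE8D1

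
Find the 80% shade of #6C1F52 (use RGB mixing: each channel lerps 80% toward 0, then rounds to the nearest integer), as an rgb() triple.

#6C1F52 is rgb(108, 31, 82).
Lerp each channel 80% toward 0:
  R: 108 + 0.8×(0−108) = 108 − 86.4 = 21.6 → 22
  G: 31 + 0.8×(0−31) = 31 − 24.8 = 6.2 → 6
  B: 82 − 65.6 = 16.4 → 16

rgb(22, 6, 16)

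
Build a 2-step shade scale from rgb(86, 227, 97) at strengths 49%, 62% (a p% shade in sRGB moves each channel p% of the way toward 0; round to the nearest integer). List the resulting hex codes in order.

#2C7431, #215625

49%: (86 − 42.14 = 43.86→44, 227 − 111.23 = 115.77→116, 97 − 47.53 = 49.47→49) → #2C7431
62%: (86 − 53.32 = 32.68→33, 227 − 140.74 = 86.26→86, 97 − 60.14 = 36.86→37) → #215625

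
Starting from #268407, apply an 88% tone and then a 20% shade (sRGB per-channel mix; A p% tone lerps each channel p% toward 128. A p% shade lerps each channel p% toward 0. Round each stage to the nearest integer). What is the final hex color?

#268407 is rgb(38, 132, 7).
Lerp each channel 88% toward 128:
  R: 38 + 0.88×(128−38) = 38 + 79.2 = 117.2 → 117
  G: 132 − 3.52 = 128.48 → 128
  B: 7 + 0.88×(128−7) = 7 + 106.48 = 113.48 → 113
After the tone: rgb(117, 128, 113) = #758071.
Per channel, c → c + 0.2(0 − c):
  R: 117 + 0.2×(0−117) = 117 − 23.4 = 93.6 → 94
  G: 128 + 0.2×(0−128) = 128 − 25.6 = 102.4 → 102
  B: 113 − 22.6 = 90.4 → 90
rgb(94, 102, 90) = #5E665A.

#5E665A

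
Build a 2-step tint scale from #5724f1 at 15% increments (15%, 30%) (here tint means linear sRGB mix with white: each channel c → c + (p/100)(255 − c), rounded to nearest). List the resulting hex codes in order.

#5724f1 is rgb(87, 36, 241).
15%: (87 + 25.2 = 112.2→112, 36 + 32.85 = 68.85→69, 241 + 2.1 = 243.1→243) → #7045f3
30%: (87 + 50.4 = 137.4→137, 36 + 65.7 = 101.7→102, 241 + 4.2 = 245.2→245) → #8966f5

#7045f3, #8966f5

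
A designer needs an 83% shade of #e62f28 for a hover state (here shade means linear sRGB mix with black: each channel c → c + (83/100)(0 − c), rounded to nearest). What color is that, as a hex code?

#e62f28 is rgb(230, 47, 40).
Lerp each channel 83% toward 0:
  R: 230 − 190.9 = 39.1 → 39
  G: 47 + 0.83×(0−47) = 47 − 39.01 = 7.99 → 8
  B: 40 − 33.2 = 6.8 → 7
rgb(39, 8, 7) = #270807.

#270807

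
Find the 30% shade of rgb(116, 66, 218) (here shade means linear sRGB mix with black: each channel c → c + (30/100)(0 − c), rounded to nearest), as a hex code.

Lerp each channel 30% toward 0:
  R: 116 − 34.8 = 81.2 → 81
  G: 66 + 0.3×(0−66) = 66 − 19.8 = 46.2 → 46
  B: 218 − 65.4 = 152.6 → 153
rgb(81, 46, 153) = #512E99.

#512E99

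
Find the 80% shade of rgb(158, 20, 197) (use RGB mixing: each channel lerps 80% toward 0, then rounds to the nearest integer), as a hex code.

#200427

Lerp each channel 80% toward 0:
  R: 158 + 0.8×(0−158) = 158 − 126.4 = 31.6 → 32
  G: 20 + 0.8×(0−20) = 20 − 16 = 4 → 4
  B: 197 − 157.6 = 39.4 → 39
rgb(32, 4, 39) = #200427.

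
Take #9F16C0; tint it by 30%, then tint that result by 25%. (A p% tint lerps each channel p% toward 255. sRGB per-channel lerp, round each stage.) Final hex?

#9F16C0 is rgb(159, 22, 192).
Per channel, c → c + 0.3(255 − c):
  R: 159 + 28.8 = 187.8 → 188
  G: 22 + 0.3×(255−22) = 22 + 69.9 = 91.9 → 92
  B: 192 + 0.3×(255−192) = 192 + 18.9 = 210.9 → 211
After the tint: rgb(188, 92, 211) = #BC5CD3.
Lerp each channel 25% toward 255:
  R: 188 + 16.75 = 204.75 → 205
  G: 92 + 0.25×(255−92) = 92 + 40.75 = 132.75 → 133
  B: 211 + 0.25×(255−211) = 211 + 11 = 222 → 222
rgb(205, 133, 222) = #CD85DE.

#CD85DE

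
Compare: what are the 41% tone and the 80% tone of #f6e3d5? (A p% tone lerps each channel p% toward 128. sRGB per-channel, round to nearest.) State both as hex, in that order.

#c6bab2, #989491

#f6e3d5 is rgb(246, 227, 213).
41% tone:
  R: 246 − 48.38 = 197.62 → 198
  G: 227 + 0.41×(128−227) = 227 − 40.59 = 186.41 → 186
  B: 213 + 0.41×(128−213) = 213 − 34.85 = 178.15 → 178
  → #c6bab2
80% tone:
  R: 246 + 0.8×(128−246) = 246 − 94.4 = 151.6 → 152
  G: 227 − 79.2 = 147.8 → 148
  B: 213 − 68 = 145 → 145
  → #989491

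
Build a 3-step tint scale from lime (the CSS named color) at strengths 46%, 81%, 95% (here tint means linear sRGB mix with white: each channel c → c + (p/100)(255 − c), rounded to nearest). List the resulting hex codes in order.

CSS lime is rgb(0, 255, 0).
46%: (0 + 117.3 = 117.3→117, 255→255, 0 + 117.3 = 117.3→117) → #75ff75
81%: (0 + 206.55 = 206.55→207, 255→255, 0 + 206.55 = 206.55→207) → #cfffcf
95%: (0 + 242.25 = 242.25→242, 255→255, 0 + 242.25 = 242.25→242) → #f2fff2

#75ff75, #cfffcf, #f2fff2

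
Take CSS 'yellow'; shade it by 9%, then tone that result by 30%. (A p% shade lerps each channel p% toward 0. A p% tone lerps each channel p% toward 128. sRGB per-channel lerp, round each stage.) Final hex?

#c9c926

CSS yellow is rgb(255, 255, 0).
Per channel, c → c + 0.09(0 − c):
  R: 255 + 0.09×(0−255) = 255 − 22.95 = 232.05 → 232
  G: 255 + 0.09×(0−255) = 255 − 22.95 = 232.05 → 232
  B: 0 + 0.09×(0−0) = 0 + 0 = 0 → 0
After the shade: rgb(232, 232, 0) = #e8e800.
A 30% tone moves each channel 30% toward 128:
  R: 232 + 0.3×(128−232) = 232 − 31.2 = 200.8 → 201
  G: 232 − 31.2 = 200.8 → 201
  B: 0 + 38.4 = 38.4 → 38
rgb(201, 201, 38) = #c9c926.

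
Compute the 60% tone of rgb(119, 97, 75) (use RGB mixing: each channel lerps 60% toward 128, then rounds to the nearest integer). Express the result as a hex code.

#7C746B

Per channel, c → c + 0.6(128 − c):
  R: 119 + 0.6×(128−119) = 119 + 5.4 = 124.4 → 124
  G: 97 + 0.6×(128−97) = 97 + 18.6 = 115.6 → 116
  B: 75 + 31.8 = 106.8 → 107
rgb(124, 116, 107) = #7C746B.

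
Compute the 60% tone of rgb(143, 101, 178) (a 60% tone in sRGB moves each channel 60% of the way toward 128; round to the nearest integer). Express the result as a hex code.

#867594

Per channel, c → c + 0.6(128 − c):
  R: 143 − 9 = 134 → 134
  G: 101 + 16.2 = 117.2 → 117
  B: 178 + 0.6×(128−178) = 178 − 30 = 148 → 148
rgb(134, 117, 148) = #867594.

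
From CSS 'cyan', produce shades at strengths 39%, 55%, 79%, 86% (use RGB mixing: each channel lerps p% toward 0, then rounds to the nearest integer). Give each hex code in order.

CSS cyan is rgb(0, 255, 255).
39%: (0→0, 255 − 99.45 = 155.55→156, 255 − 99.45 = 155.55→156) → #009C9C
55%: (0→0, 255 − 140.25 = 114.75→115, 255 − 140.25 = 114.75→115) → #007373
79%: (0→0, 255 − 201.45 = 53.55→54, 255 − 201.45 = 53.55→54) → #003636
86%: (0→0, 255 − 219.3 = 35.7→36, 255 − 219.3 = 35.7→36) → #002424

#009C9C, #007373, #003636, #002424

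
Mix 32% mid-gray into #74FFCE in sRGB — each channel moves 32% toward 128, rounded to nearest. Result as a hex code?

#78D6B5

#74FFCE is rgb(116, 255, 206).
A 32% tone moves each channel 32% toward 128:
  R: 116 + 3.84 = 119.84 → 120
  G: 255 − 40.64 = 214.36 → 214
  B: 206 + 0.32×(128−206) = 206 − 24.96 = 181.04 → 181
rgb(120, 214, 181) = #78D6B5.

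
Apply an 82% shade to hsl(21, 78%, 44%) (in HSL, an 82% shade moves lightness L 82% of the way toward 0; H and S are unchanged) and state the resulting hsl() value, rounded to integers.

hsl(21, 78%, 8%)

L moves 82% from 44 toward 0: 44 − 36.08 = 7.92 → 8.
H and S are unchanged.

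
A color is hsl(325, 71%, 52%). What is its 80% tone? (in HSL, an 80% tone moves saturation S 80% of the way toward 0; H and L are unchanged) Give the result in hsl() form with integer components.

hsl(325, 14%, 52%)

S moves 80% from 71 toward 0: 71 − 56.8 = 14.2 → 14.
H and L are unchanged.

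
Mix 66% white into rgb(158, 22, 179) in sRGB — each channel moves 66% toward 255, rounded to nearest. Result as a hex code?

Lerp each channel 66% toward 255:
  R: 158 + 0.66×(255−158) = 158 + 64.02 = 222.02 → 222
  G: 22 + 0.66×(255−22) = 22 + 153.78 = 175.78 → 176
  B: 179 + 50.16 = 229.16 → 229
rgb(222, 176, 229) = #DEB0E5.

#DEB0E5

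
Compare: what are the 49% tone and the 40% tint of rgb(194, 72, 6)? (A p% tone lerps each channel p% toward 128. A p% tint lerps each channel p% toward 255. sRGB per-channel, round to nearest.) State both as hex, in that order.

49% tone:
  R: 194 + 0.49×(128−194) = 194 − 32.34 = 161.66 → 162
  G: 72 + 27.44 = 99.44 → 99
  B: 6 + 0.49×(128−6) = 6 + 59.78 = 65.78 → 66
  → #A26342
40% tint:
  R: 194 + 0.4×(255−194) = 194 + 24.4 = 218.4 → 218
  G: 72 + 0.4×(255−72) = 72 + 73.2 = 145.2 → 145
  B: 6 + 0.4×(255−6) = 6 + 99.6 = 105.6 → 106
  → #DA916A

#A26342, #DA916A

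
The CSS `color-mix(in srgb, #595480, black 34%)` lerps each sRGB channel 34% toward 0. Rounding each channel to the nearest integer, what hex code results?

#595480 is rgb(89, 84, 128).
Lerp each channel 34% toward 0:
  R: 89 + 0.34×(0−89) = 89 − 30.26 = 58.74 → 59
  G: 84 − 28.56 = 55.44 → 55
  B: 128 + 0.34×(0−128) = 128 − 43.52 = 84.48 → 84
rgb(59, 55, 84) = #3b3754.

#3b3754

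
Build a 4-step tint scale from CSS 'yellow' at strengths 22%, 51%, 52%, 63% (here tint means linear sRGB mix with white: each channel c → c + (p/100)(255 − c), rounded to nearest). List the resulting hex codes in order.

CSS yellow is rgb(255, 255, 0).
22%: (255→255, 255→255, 0 + 56.1 = 56.1→56) → #ffff38
51%: (255→255, 255→255, 0 + 130.05 = 130.05→130) → #ffff82
52%: (255→255, 255→255, 0 + 132.6 = 132.6→133) → #ffff85
63%: (255→255, 255→255, 0 + 160.65 = 160.65→161) → #ffffa1

#ffff38, #ffff82, #ffff85, #ffffa1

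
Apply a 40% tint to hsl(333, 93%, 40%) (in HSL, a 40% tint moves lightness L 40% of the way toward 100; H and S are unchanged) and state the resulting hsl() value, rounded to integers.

hsl(333, 93%, 64%)

L moves 40% from 40 toward 100: 40 + 24 = 64 → 64.
H and S are unchanged.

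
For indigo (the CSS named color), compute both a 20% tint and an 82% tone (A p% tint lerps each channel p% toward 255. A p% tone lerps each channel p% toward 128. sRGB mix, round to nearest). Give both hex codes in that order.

CSS indigo is rgb(75, 0, 130).
20% tint:
  R: 75 + 36 = 111 → 111
  G: 0 + 0.2×(255−0) = 0 + 51 = 51 → 51
  B: 130 + 0.2×(255−130) = 130 + 25 = 155 → 155
  → #6F339B
82% tone:
  R: 75 + 0.82×(128−75) = 75 + 43.46 = 118.46 → 118
  G: 0 + 0.82×(128−0) = 0 + 104.96 = 104.96 → 105
  B: 130 + 0.82×(128−130) = 130 − 1.64 = 128.36 → 128
  → #766980

#6F339B, #766980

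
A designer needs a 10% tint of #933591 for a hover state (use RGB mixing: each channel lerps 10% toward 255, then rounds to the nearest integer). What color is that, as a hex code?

#9e499c

#933591 is rgb(147, 53, 145).
Per channel, c → c + 0.1(255 − c):
  R: 147 + 0.1×(255−147) = 147 + 10.8 = 157.8 → 158
  G: 53 + 0.1×(255−53) = 53 + 20.2 = 73.2 → 73
  B: 145 + 11 = 156 → 156
rgb(158, 73, 156) = #9e499c.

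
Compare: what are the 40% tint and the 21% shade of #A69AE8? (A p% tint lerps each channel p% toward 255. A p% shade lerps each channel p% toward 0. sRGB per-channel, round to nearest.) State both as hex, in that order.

#A69AE8 is rgb(166, 154, 232).
40% tint:
  R: 166 + 35.6 = 201.6 → 202
  G: 154 + 0.4×(255−154) = 154 + 40.4 = 194.4 → 194
  B: 232 + 9.2 = 241.2 → 241
  → #CAC2F1
21% shade:
  R: 166 + 0.21×(0−166) = 166 − 34.86 = 131.14 → 131
  G: 154 + 0.21×(0−154) = 154 − 32.34 = 121.66 → 122
  B: 232 + 0.21×(0−232) = 232 − 48.72 = 183.28 → 183
  → #837AB7

#CAC2F1, #837AB7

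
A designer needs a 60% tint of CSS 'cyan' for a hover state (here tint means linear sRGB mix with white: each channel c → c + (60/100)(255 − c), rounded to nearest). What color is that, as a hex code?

#99ffff

CSS cyan is rgb(0, 255, 255).
Lerp each channel 60% toward 255:
  R: 0 + 153 = 153 → 153
  G: 255 + 0 = 255 → 255
  B: 255 + 0.6×(255−255) = 255 + 0 = 255 → 255
rgb(153, 255, 255) = #99ffff.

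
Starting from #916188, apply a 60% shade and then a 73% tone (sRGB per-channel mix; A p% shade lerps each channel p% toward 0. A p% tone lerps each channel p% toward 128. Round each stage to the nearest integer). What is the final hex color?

#6d686c

#916188 is rgb(145, 97, 136).
A 60% shade moves each channel 60% toward 0:
  R: 145 + 0.6×(0−145) = 145 − 87 = 58 → 58
  G: 97 + 0.6×(0−97) = 97 − 58.2 = 38.8 → 39
  B: 136 + 0.6×(0−136) = 136 − 81.6 = 54.4 → 54
After the shade: rgb(58, 39, 54) = #3a2736.
Lerp each channel 73% toward 128:
  R: 58 + 51.1 = 109.1 → 109
  G: 39 + 0.73×(128−39) = 39 + 64.97 = 103.97 → 104
  B: 54 + 0.73×(128−54) = 54 + 54.02 = 108.02 → 108
rgb(109, 104, 108) = #6d686c.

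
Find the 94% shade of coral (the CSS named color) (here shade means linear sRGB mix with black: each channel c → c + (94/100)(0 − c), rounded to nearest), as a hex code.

#0f0805

CSS coral is rgb(255, 127, 80).
Lerp each channel 94% toward 0:
  R: 255 + 0.94×(0−255) = 255 − 239.7 = 15.3 → 15
  G: 127 + 0.94×(0−127) = 127 − 119.38 = 7.62 → 8
  B: 80 − 75.2 = 4.8 → 5
rgb(15, 8, 5) = #0f0805.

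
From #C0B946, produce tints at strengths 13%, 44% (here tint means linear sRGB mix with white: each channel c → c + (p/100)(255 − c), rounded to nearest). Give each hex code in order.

#C0B946 is rgb(192, 185, 70).
13%: (192 + 8.19 = 200.19→200, 185 + 9.1 = 194.1→194, 70 + 24.05 = 94.05→94) → #C8C25E
44%: (192 + 27.72 = 219.72→220, 185 + 30.8 = 215.8→216, 70 + 81.4 = 151.4→151) → #DCD897

#C8C25E, #DCD897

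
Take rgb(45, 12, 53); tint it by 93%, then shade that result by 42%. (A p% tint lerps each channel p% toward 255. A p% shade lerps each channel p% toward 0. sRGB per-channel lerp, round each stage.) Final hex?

A 93% tint moves each channel 93% toward 255:
  R: 45 + 0.93×(255−45) = 45 + 195.3 = 240.3 → 240
  G: 12 + 0.93×(255−12) = 12 + 225.99 = 237.99 → 238
  B: 53 + 0.93×(255−53) = 53 + 187.86 = 240.86 → 241
After the tint: rgb(240, 238, 241) = #F0EEF1.
Per channel, c → c + 0.42(0 − c):
  R: 240 + 0.42×(0−240) = 240 − 100.8 = 139.2 → 139
  G: 238 + 0.42×(0−238) = 238 − 99.96 = 138.04 → 138
  B: 241 − 101.22 = 139.78 → 140
rgb(139, 138, 140) = #8B8A8C.

#8B8A8C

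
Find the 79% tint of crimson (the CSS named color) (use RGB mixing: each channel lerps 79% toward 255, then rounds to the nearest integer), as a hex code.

#f8ced6

CSS crimson is rgb(220, 20, 60).
Per channel, c → c + 0.79(255 − c):
  R: 220 + 0.79×(255−220) = 220 + 27.65 = 247.65 → 248
  G: 20 + 0.79×(255−20) = 20 + 185.65 = 205.65 → 206
  B: 60 + 0.79×(255−60) = 60 + 154.05 = 214.05 → 214
rgb(248, 206, 214) = #f8ced6.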